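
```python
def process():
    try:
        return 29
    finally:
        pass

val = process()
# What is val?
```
29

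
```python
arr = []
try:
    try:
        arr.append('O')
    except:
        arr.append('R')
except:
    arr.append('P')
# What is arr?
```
['O']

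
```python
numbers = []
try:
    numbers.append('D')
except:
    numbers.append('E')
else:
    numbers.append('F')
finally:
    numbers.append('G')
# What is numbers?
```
['D', 'F', 'G']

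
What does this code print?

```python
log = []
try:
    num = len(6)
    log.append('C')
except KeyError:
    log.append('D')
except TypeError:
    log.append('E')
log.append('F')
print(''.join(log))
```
EF

TypeError is caught by its specific handler, not KeyError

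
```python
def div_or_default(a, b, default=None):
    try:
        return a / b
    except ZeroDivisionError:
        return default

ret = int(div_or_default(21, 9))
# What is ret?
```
2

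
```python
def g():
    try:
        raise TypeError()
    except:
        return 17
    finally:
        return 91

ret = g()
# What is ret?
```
91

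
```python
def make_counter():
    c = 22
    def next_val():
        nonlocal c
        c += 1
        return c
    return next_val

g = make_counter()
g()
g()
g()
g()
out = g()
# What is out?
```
27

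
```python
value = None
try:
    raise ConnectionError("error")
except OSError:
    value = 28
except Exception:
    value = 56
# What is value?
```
28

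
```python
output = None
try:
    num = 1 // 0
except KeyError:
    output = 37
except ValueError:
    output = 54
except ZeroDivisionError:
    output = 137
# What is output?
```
137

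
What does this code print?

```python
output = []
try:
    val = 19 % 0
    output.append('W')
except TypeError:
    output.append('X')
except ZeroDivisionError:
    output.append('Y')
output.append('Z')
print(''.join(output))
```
YZ

ZeroDivisionError is caught by its specific handler, not TypeError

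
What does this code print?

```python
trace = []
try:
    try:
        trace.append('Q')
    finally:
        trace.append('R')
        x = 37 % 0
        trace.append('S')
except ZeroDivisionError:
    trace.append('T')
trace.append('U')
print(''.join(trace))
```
QRTU

Exception in inner finally caught by outer except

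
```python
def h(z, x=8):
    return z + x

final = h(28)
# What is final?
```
36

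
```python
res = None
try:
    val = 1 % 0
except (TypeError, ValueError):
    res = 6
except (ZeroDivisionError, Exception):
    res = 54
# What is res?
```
54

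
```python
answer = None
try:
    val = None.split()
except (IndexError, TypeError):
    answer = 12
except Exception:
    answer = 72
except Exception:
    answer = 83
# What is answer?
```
72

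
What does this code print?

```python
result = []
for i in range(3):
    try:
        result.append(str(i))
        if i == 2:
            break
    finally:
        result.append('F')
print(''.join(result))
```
0F1F2F

finally runs even when breaking out of loop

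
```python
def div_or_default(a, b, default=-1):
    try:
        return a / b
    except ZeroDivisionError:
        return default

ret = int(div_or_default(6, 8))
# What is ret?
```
0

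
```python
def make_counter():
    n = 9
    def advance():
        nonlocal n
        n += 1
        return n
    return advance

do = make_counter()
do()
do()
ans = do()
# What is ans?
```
12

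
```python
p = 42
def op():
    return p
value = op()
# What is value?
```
42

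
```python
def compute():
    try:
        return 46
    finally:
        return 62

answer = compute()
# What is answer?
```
62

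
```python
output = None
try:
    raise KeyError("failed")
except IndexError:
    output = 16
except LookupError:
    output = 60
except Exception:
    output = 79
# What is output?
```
60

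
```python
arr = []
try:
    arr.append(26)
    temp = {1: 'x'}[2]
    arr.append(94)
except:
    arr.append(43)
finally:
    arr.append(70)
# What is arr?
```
[26, 43, 70]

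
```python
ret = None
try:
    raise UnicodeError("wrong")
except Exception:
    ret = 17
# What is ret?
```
17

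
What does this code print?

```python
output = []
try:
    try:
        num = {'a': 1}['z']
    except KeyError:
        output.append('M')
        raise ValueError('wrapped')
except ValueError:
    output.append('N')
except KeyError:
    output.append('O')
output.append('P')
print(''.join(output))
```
MNP

ValueError raised and caught, original KeyError not re-raised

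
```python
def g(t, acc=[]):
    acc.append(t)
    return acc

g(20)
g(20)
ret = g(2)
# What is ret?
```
[20, 20, 2]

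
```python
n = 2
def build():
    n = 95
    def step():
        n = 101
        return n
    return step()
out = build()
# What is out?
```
101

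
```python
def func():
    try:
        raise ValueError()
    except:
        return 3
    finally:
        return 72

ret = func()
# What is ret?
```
72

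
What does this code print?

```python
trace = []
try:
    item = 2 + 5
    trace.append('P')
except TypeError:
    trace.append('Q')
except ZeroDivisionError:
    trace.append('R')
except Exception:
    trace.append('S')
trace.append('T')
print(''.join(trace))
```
PT

No exception, try block completes normally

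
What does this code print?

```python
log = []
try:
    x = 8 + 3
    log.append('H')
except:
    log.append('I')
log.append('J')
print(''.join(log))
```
HJ

No exception, try block completes normally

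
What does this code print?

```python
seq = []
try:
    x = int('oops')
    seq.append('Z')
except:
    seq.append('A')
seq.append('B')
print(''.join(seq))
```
AB

Exception raised in try, caught by bare except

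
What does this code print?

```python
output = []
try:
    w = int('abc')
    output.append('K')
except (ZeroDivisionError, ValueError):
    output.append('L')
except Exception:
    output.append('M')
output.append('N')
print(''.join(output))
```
LN

ValueError matches tuple containing it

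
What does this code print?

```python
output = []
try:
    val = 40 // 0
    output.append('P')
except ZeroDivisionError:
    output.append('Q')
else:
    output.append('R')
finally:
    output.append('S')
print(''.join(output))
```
QS

Exception: except runs, else skipped, finally runs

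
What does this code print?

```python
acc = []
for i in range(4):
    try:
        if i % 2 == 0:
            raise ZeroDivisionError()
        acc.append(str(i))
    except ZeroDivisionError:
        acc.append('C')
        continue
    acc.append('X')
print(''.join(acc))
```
C1XC3X

continue in except skips rest of loop body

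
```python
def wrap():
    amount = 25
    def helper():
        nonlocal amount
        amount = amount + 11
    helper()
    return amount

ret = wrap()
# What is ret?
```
36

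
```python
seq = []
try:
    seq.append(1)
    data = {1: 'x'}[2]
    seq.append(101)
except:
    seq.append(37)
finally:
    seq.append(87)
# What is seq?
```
[1, 37, 87]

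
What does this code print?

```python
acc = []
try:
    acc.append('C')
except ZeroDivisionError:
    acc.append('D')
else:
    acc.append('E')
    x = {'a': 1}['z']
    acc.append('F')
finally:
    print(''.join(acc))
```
CE

Try succeeds, else appends 'E', KeyError in else is uncaught, finally prints before exception propagates ('F' never appended)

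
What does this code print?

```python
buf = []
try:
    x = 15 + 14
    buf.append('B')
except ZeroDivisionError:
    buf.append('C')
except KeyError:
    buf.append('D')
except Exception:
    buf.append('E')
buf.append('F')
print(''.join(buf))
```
BF

No exception, try block completes normally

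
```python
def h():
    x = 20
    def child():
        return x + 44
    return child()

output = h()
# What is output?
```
64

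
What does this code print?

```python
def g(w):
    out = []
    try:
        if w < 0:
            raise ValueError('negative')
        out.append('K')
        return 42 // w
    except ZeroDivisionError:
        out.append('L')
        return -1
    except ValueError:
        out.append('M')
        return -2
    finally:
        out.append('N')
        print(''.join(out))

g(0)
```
KLN

w=0 causes ZeroDivisionError, caught, finally prints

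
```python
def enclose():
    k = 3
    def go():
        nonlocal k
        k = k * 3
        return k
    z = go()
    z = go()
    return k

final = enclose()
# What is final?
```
27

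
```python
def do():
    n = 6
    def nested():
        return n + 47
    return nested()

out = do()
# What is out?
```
53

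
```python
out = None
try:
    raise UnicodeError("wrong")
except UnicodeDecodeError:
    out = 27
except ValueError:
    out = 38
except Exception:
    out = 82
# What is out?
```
38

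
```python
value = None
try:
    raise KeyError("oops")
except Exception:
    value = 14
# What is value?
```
14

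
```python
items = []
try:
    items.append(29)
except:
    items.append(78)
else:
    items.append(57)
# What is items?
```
[29, 57]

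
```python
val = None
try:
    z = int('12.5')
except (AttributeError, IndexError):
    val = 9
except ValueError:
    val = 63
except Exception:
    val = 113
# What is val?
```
63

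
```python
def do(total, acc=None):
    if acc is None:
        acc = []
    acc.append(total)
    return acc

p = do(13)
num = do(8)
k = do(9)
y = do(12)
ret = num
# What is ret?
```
[8]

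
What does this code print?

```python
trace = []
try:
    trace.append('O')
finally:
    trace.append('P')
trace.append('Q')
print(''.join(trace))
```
OPQ

try/finally without except, no exception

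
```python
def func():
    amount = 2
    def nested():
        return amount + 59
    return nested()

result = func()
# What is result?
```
61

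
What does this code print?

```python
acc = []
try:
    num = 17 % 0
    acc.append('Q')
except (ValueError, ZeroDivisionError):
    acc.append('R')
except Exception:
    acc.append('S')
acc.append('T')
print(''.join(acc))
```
RT

ZeroDivisionError matches tuple containing it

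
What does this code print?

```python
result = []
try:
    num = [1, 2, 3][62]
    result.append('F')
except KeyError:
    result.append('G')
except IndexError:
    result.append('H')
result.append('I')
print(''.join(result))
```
HI

IndexError is caught by its specific handler, not KeyError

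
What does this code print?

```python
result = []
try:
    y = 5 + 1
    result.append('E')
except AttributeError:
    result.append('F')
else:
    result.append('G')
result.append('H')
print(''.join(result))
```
EGH

else block runs when no exception occurs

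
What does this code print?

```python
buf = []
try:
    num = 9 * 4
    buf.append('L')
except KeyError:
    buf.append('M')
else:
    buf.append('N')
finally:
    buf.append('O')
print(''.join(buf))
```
LNO

else runs before finally when no exception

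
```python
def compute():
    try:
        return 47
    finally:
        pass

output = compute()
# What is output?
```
47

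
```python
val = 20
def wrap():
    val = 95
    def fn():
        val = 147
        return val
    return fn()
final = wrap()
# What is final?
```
147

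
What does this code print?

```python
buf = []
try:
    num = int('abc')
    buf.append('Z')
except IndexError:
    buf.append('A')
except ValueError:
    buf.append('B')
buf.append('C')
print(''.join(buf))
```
BC

ValueError is caught by its specific handler, not IndexError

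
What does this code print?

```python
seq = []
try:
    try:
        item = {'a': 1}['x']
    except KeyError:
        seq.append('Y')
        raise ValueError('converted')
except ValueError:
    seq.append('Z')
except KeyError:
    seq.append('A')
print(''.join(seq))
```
YZ

New ValueError raised, caught by outer ValueError handler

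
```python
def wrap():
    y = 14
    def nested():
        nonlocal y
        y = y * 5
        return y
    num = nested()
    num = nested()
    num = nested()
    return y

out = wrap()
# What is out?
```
1750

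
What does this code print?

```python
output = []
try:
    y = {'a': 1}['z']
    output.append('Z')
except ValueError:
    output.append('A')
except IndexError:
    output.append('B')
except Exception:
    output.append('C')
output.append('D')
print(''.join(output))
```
CD

KeyError not specifically caught, falls to Exception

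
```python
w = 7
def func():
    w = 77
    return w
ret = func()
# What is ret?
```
77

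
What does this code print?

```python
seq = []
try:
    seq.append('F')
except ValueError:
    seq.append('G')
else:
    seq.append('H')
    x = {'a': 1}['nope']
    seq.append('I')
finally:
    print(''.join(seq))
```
FH

Try succeeds, else appends 'H', KeyError in else is uncaught, finally prints before exception propagates ('I' never appended)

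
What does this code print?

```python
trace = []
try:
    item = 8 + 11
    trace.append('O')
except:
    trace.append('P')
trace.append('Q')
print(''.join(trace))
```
OQ

No exception, try block completes normally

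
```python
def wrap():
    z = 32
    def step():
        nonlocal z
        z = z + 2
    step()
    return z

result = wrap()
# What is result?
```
34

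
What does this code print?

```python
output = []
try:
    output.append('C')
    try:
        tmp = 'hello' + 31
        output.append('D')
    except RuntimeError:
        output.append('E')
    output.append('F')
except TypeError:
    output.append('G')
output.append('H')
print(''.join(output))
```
CGH

Inner handler doesn't match, propagates to outer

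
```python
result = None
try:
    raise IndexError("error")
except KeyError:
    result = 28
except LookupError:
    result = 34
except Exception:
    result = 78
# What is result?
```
34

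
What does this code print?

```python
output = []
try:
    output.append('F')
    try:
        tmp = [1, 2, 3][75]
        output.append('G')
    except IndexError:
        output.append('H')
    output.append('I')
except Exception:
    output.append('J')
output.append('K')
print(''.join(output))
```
FHIK

Inner exception caught by inner handler, outer continues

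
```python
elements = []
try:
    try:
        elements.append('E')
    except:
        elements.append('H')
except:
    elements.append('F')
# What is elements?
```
['E']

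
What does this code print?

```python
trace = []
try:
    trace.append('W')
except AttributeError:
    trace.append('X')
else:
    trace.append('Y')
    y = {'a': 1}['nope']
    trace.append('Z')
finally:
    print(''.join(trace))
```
WY

Try succeeds, else appends 'Y', KeyError in else is uncaught, finally prints before exception propagates ('Z' never appended)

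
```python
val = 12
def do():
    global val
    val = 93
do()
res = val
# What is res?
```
93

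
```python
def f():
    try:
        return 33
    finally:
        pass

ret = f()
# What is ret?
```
33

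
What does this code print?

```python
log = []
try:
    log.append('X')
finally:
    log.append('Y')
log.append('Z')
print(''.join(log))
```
XYZ

try/finally without except, no exception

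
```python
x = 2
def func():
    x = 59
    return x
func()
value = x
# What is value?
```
2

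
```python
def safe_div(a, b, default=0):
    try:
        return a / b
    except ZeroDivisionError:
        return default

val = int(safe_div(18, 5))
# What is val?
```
3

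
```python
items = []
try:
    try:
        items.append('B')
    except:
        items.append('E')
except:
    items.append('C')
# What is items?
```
['B']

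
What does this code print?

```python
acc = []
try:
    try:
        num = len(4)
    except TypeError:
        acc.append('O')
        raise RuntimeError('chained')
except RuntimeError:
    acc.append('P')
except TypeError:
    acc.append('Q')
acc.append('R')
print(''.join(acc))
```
OPR

RuntimeError raised and caught, original TypeError not re-raised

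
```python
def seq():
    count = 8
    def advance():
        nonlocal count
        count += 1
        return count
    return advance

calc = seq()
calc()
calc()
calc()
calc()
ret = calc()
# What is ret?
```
13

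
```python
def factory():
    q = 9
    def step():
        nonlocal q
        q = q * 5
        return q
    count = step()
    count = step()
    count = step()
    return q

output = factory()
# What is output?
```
1125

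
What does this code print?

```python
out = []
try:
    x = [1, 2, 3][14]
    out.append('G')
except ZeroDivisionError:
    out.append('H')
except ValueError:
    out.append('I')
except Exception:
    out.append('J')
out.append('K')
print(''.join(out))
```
JK

IndexError not specifically caught, falls to Exception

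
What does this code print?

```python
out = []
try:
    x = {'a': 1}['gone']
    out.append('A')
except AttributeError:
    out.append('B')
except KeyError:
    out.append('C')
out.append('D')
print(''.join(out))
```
CD

KeyError is caught by its specific handler, not AttributeError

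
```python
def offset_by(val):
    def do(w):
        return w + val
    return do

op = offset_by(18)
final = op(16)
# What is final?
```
34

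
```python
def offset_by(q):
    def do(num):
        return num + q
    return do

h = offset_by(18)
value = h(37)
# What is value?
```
55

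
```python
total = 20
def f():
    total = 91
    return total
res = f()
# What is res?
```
91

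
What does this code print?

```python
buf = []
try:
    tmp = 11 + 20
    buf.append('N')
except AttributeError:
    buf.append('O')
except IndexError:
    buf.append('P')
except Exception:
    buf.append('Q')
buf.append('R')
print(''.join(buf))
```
NR

No exception, try block completes normally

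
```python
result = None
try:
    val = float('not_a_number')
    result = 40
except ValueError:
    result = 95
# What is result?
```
95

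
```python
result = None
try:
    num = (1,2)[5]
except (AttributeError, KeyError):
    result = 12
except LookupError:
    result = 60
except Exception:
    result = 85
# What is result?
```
60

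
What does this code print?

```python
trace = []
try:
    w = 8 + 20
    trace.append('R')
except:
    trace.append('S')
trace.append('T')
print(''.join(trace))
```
RT

No exception, try block completes normally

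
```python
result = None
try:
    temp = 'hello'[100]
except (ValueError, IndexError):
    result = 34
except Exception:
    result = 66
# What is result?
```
34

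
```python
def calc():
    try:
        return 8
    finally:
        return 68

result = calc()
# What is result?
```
68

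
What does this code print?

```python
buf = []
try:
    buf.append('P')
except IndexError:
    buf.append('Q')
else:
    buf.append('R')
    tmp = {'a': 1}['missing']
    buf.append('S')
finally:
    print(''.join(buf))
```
PR

Try succeeds, else appends 'R', KeyError in else is uncaught, finally prints before exception propagates ('S' never appended)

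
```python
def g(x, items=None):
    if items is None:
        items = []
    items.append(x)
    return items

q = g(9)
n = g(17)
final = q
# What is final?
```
[9]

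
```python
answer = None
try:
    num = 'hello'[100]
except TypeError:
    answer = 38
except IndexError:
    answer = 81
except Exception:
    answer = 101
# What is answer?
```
81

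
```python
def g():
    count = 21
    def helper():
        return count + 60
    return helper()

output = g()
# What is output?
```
81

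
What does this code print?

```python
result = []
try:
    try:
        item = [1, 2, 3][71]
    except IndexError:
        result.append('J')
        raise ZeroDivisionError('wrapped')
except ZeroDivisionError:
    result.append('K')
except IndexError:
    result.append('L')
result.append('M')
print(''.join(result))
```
JKM

ZeroDivisionError raised and caught, original IndexError not re-raised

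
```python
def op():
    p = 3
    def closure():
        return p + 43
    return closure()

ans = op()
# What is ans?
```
46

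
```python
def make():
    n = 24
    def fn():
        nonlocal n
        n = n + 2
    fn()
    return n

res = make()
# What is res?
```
26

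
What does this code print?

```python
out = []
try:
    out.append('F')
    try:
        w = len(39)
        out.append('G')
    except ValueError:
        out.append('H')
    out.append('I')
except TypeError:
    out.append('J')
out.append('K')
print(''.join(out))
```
FJK

Inner handler doesn't match, propagates to outer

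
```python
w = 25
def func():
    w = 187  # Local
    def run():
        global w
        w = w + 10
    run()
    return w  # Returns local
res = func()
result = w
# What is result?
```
35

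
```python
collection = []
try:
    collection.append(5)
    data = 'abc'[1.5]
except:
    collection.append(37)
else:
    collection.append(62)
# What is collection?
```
[5, 37]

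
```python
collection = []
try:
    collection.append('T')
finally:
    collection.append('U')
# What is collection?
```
['T', 'U']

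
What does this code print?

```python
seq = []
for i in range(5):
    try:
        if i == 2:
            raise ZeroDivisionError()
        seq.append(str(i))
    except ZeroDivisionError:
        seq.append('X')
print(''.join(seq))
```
01X34

Exception on i=2 caught, loop continues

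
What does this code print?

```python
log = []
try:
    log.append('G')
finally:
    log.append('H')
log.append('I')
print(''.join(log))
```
GHI

try/finally without except, no exception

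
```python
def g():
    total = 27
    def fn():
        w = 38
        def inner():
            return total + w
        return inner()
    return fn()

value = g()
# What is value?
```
65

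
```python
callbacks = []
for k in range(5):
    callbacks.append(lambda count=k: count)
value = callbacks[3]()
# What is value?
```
3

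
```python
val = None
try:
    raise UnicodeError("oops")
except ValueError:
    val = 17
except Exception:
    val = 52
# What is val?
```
17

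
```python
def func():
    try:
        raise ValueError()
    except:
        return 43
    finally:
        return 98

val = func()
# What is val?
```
98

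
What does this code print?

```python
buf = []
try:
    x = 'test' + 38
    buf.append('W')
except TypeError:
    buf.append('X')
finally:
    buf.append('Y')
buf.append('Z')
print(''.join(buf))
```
XYZ

finally always runs, even after exception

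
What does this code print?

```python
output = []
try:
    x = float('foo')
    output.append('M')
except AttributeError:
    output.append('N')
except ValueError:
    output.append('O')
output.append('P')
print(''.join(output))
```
OP

ValueError is caught by its specific handler, not AttributeError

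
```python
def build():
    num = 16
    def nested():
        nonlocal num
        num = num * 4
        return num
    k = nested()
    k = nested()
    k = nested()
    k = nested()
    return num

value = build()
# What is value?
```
4096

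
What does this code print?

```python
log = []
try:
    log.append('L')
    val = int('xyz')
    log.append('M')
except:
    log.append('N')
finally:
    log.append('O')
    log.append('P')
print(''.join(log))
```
LNOP

Code before exception runs, then except, then all of finally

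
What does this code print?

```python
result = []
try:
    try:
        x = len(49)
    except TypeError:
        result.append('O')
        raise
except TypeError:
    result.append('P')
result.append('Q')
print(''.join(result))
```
OPQ

raise without argument re-raises current exception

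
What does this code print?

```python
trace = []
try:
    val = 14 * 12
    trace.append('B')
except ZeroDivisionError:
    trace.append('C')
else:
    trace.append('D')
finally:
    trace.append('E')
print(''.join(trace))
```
BDE

else runs before finally when no exception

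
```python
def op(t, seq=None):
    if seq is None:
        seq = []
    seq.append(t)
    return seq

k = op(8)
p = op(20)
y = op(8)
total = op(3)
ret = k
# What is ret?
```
[8]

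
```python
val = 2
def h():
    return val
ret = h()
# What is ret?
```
2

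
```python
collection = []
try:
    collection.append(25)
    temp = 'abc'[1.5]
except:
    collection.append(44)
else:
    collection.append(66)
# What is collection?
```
[25, 44]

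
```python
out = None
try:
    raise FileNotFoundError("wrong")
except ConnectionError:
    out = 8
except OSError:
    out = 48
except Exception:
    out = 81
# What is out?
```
48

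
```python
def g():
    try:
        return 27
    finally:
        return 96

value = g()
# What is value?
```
96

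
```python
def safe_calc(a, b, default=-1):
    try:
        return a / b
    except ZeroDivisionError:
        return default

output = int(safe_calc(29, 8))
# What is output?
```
3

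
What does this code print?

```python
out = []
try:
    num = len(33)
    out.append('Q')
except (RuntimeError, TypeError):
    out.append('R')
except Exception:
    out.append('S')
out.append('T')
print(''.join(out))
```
RT

TypeError matches tuple containing it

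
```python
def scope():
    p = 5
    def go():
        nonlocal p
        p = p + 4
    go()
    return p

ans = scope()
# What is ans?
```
9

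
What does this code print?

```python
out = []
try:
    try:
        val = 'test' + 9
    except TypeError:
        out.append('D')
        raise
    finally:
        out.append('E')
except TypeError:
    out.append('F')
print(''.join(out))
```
DEF

finally runs before re-raised exception propagates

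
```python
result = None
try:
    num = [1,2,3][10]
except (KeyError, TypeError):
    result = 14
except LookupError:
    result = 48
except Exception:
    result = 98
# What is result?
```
48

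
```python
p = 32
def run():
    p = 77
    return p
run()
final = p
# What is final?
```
32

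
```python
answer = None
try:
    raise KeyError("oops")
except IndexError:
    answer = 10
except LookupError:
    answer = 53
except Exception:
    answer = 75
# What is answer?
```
53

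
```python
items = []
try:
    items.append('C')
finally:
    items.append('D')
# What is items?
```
['C', 'D']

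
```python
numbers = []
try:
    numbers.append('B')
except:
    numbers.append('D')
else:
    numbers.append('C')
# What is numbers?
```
['B', 'C']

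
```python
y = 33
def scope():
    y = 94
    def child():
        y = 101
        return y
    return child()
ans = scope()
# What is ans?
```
101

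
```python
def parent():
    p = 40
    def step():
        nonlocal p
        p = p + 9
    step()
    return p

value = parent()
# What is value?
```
49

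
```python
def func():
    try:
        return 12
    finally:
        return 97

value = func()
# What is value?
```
97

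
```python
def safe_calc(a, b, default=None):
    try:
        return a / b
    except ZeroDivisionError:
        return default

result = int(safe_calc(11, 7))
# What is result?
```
1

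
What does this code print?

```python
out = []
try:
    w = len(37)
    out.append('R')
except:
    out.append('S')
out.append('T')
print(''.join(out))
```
ST

Exception raised in try, caught by bare except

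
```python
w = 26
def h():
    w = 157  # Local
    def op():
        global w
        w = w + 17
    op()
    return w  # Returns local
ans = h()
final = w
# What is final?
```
43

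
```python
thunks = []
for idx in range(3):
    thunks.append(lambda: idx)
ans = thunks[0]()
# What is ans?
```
2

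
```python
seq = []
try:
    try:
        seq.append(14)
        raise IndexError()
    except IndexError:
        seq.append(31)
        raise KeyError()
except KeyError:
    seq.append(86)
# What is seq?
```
[14, 31, 86]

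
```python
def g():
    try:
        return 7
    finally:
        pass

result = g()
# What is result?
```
7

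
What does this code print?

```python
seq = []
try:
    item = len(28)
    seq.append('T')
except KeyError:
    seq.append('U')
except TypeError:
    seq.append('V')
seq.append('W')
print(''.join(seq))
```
VW

TypeError is caught by its specific handler, not KeyError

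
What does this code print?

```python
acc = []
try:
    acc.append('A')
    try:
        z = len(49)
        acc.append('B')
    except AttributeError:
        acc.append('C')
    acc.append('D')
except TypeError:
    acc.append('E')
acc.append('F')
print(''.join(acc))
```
AEF

Inner handler doesn't match, propagates to outer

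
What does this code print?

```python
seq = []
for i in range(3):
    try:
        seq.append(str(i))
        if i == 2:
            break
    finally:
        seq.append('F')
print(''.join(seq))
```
0F1F2F

finally runs even when breaking out of loop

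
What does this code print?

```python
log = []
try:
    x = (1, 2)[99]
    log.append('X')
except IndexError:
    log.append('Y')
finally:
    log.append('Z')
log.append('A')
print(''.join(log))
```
YZA

finally always runs, even after exception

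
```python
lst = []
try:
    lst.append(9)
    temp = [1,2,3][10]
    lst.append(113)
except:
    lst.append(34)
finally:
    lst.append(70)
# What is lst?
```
[9, 34, 70]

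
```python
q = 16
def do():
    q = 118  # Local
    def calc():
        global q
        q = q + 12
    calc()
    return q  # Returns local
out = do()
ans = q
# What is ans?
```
28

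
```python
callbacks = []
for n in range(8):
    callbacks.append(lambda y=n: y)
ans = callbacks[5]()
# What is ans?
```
5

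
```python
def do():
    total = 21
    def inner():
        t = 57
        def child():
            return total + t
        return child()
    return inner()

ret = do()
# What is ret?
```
78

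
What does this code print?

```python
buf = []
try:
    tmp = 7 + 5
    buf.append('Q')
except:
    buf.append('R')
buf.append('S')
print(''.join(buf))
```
QS

No exception, try block completes normally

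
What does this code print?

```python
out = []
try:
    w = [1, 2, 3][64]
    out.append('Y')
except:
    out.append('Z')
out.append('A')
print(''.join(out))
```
ZA

Exception raised in try, caught by bare except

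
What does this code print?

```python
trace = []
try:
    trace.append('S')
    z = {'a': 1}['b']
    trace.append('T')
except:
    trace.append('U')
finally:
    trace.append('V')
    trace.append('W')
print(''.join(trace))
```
SUVW

Code before exception runs, then except, then all of finally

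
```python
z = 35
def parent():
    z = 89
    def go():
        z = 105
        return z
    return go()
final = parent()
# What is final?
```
105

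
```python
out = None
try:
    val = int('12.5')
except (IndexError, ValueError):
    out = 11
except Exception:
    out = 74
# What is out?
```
11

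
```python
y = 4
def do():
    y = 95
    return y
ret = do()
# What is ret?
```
95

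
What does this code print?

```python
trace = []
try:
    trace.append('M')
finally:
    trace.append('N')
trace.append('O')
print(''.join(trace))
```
MNO

try/finally without except, no exception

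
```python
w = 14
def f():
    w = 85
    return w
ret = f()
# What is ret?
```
85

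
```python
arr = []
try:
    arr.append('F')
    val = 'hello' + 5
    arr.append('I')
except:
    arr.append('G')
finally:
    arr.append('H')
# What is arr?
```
['F', 'G', 'H']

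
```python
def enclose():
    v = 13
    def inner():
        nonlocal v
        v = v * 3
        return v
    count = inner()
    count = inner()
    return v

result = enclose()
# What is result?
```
117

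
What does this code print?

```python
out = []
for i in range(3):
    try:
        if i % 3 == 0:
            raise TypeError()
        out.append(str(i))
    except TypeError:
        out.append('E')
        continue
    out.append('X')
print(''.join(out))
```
E1X2X

continue in except skips rest of loop body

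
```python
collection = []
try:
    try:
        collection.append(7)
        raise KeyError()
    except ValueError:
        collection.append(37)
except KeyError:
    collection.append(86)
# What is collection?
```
[7, 86]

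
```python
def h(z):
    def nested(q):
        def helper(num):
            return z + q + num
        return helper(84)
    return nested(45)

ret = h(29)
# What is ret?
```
158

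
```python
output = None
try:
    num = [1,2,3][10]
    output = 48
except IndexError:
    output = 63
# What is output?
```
63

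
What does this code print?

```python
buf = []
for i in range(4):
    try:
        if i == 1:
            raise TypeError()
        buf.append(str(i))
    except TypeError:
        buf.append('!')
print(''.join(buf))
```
0!23

Exception on i=1 caught, loop continues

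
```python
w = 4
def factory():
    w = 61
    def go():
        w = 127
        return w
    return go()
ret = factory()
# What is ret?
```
127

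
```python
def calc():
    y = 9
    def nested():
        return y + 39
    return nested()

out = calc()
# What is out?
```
48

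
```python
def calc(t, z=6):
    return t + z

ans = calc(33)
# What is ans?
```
39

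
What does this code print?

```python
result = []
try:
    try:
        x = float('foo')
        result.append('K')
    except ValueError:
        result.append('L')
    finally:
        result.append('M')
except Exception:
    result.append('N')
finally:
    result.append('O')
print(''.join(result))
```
LMO

Both finally blocks run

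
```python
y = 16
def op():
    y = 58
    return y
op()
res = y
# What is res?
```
16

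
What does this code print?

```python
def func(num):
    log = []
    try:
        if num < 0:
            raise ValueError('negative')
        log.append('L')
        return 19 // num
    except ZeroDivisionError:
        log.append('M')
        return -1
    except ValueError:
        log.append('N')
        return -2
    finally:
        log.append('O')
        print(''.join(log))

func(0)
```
LMO

num=0 causes ZeroDivisionError, caught, finally prints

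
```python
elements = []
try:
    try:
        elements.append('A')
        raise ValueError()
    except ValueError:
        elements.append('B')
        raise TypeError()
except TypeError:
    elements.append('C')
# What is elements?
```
['A', 'B', 'C']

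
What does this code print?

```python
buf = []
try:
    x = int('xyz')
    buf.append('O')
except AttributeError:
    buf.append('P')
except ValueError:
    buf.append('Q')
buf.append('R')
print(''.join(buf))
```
QR

ValueError is caught by its specific handler, not AttributeError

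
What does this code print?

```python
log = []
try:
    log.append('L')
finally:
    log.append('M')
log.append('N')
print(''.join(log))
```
LMN

try/finally without except, no exception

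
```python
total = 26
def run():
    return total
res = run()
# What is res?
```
26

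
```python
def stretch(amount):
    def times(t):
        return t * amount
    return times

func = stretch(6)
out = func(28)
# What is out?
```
168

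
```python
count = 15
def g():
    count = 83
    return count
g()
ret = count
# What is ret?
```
15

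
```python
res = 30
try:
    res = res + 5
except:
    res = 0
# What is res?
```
35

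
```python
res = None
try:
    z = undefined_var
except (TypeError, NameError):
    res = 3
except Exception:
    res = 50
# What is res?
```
3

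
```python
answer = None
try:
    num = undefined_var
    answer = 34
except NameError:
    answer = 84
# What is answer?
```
84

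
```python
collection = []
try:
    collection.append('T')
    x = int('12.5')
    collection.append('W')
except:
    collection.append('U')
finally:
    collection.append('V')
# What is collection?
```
['T', 'U', 'V']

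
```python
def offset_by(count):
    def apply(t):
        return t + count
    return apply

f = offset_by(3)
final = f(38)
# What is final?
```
41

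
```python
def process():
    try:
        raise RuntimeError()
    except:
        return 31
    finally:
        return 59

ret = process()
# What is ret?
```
59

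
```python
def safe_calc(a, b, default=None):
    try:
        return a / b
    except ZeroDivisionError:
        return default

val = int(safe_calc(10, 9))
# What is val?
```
1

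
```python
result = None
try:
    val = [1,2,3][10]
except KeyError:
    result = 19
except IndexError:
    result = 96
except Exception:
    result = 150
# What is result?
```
96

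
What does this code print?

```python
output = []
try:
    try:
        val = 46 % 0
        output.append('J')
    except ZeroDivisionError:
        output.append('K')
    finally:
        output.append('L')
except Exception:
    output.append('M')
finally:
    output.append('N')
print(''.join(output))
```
KLN

Both finally blocks run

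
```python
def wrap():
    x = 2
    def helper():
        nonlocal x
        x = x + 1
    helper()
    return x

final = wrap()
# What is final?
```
3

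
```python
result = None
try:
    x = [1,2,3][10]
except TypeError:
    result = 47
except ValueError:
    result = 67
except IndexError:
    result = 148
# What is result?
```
148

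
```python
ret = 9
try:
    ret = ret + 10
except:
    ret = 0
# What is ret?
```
19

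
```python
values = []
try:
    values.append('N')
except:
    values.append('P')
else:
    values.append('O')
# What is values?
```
['N', 'O']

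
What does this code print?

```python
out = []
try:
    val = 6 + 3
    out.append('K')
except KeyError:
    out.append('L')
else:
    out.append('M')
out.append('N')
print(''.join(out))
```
KMN

else block runs when no exception occurs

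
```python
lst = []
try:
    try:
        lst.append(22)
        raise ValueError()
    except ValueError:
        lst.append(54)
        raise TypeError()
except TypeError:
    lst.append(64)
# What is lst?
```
[22, 54, 64]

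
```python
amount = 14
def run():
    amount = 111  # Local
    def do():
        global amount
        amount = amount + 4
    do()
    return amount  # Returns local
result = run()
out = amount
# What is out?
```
18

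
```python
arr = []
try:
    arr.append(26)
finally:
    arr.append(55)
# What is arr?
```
[26, 55]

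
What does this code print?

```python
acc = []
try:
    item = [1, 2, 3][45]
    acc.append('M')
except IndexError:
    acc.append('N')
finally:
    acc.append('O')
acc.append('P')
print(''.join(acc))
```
NOP

finally always runs, even after exception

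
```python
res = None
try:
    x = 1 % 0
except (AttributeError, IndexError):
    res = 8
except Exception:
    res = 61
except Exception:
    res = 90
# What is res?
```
61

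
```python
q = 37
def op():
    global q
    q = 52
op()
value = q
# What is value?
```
52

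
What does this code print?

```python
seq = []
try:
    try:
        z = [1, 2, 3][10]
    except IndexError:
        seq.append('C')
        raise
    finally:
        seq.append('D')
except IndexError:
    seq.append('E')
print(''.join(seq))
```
CDE

finally runs before re-raised exception propagates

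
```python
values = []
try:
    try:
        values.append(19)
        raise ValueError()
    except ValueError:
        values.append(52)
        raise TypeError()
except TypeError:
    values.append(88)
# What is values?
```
[19, 52, 88]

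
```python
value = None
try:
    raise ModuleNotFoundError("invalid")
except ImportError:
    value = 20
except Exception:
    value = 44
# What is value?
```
20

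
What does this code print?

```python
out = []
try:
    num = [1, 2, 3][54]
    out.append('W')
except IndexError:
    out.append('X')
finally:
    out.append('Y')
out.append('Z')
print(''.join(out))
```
XYZ

finally always runs, even after exception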